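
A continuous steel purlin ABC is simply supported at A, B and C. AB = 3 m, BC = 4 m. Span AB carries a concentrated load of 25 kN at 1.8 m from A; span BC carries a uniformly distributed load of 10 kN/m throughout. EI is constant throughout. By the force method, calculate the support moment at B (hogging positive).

M_B = 17.6 kN·m

Insert a hinge at B; M_B is the redundant, and each span becomes simply supported.
End slopes at the hinge B, treating each span as simply supported:
  span AB: point load 25 at a = 1.8: Pab(L + a)/(6LEI) = 14.4/EI
  span BC: UDL 10: wL³/(24EI) = 26.67/EI
  relative rotation θ_0 = (14.4 + 26.67)/EI = 41.07/EI
A unit hogging moment at B produces rotation L₁/(3EI) + L₂/(3EI) = 2.333/EI.
Slope continuity at B: θ_0 = M_B·2.333/EI, so M_B = 41.07/2.333 = 17.6 kN·m (hogging).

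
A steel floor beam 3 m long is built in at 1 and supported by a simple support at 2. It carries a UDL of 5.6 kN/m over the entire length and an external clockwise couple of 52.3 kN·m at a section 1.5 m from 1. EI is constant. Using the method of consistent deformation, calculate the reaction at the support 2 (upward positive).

R_2 = 25.91 kN

Remove the prop at 2; the released (primary) structure is a cantilever built in at 1.
Deflection at 2 on the released cantilever, summing each load's contribution:
  UDL 5.6: wL⁴/(8EI) = 56.7/EI
  clockwise couple 52.3 at a = 1.5: M₀a(2L − a)/(2EI) = 176.5/EI
  δ_0 = 233.2/EI
Tip deflection under a unit load at 2: L³/(3EI) = 9/EI.
The prop prevents deflection at 2: R_2 = δ_0/δ_{22} = 233.2/9 = 25.91 kN.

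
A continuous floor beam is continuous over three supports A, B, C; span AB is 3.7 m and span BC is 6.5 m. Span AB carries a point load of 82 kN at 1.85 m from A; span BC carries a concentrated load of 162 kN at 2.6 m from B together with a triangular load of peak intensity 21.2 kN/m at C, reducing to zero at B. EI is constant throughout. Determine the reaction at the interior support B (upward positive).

Release continuity at B by inserting a hinge; the redundant is the internal moment M_B. The primary structure is two simply-supported spans AB and BC.
End slopes at the hinge B, treating each span as simply supported:
  span AB: point load 82 at a = 1.85: Pab(L + a)/(6LEI) = 70.16/EI
  span BC: point load 162 at a = 2.6: Pab(L + b)/(6LEI) = 438/EI
  span BC: triangular load, peak 21.2: 7w₀L³/(360EI) = 113.2/EI
  relative rotation θ_0 = (70.16 + 551.3)/EI = 621.4/EI
A unit hogging moment at B produces rotation L₁/(3EI) + L₂/(3EI) = 3.4/EI.
Compatibility: M_B·(L₁+L₂)/(3EI) = θ_0, giving M_B = 182.8 kN·m (hogging).
Span AB, ΣM about A with M_B applied at B: R_B^{AB}·3.7 = 151.7 + 182.8, so R_B^{AB} = 90.4 kN and R_A = 82 − 90.4 = -8.397 kN.
Span BC, ΣM about C: R_B^{BC}·6.5 = 781.1 + 182.8, so R_B^{BC} = 148.3 kN and R_C = 230.9 − 148.3 = 82.61 kN.
R_B = 90.4 + 148.3 = 238.7 kN.

R_B = 238.7 kN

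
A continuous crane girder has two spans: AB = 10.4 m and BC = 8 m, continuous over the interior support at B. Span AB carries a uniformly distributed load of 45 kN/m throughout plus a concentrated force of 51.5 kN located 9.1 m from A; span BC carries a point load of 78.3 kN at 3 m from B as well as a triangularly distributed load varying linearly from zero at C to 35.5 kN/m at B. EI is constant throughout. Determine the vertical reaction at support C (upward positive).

Take M_B as the redundant. Released structure: two simple spans AB and BC with a hinge at B.
Rotations at B on the released spans (each span's end-slope, ×1/EI):
  span AB: UDL 45: wL³/(24EI) = 2109/EI
  span AB: point load 51.5 at a = 9.1: Pab(L + a)/(6LEI) = 190.4/EI
  span BC: point load 78.3 at a = 3: Pab(L + b)/(6LEI) = 318.1/EI
  span BC: triangular load, peak 35.5: w₀L³/(45EI) = 403.9/EI
  relative rotation θ_0 = (2300 + 722)/EI = 3022/EI
A unit hogging moment at B produces rotation L₁/(3EI) + L₂/(3EI) = 6.133/EI.
Slope continuity at B: θ_0 = M_B·6.133/EI, so M_B = 3022/6.133 = 492.6 kN·m (hogging).
Span BC, ΣM about C: R_B^{BC}·8 = 1149 + 492.6, so R_B^{BC} = 205.2 kN and R_C = 220.3 − 205.2 = 15.12 kN.

R_C = 15.12 kN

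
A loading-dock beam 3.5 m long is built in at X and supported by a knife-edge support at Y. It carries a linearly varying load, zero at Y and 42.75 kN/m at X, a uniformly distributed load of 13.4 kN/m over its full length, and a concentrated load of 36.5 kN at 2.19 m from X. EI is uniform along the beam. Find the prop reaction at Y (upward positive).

Release the roller at Y. Primary structure: cantilever fixed at X.
Free-end deflection of the primary structure under the applied loading (downward +):
  triangular load, peak 42.75 at the fixed end: w₀L⁴/(30EI) = 213.8/EI
  UDL 13.4: wL⁴/(8EI) = 251.4/EI
  point load 36.5 at a = 2.19: Pa²(3L − a)/(6EI) = 242.5/EI
  δ_0 = 707.6/EI
Flexibility coefficient — unit upward force at Y: δ_{YY} = L³/(3EI) = 14.29/EI.
The prop prevents deflection at Y: R_Y = δ_0/δ_{YY} = 707.6/14.29 = 49.51 kN.

R_Y = 49.51 kN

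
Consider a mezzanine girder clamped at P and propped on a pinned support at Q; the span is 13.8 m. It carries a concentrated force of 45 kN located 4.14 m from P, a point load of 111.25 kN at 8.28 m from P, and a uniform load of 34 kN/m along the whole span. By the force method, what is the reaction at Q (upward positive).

Take the reaction at Q as the redundant and release it; the primary structure is a cantilever fixed at P.
Downward deflection at the released point Q due to the loads:
  point load 45 at a = 4.14: Pa²(3L − a)/(6EI) = 4790/EI
  point load 111.25 at a = 8.28: Pa²(3L − a)/(6EI) = 42102/EI
  UDL 34: wL⁴/(8EI) = 154136/EI
  δ_0 = 201028/EI
Flexibility coefficient — unit upward force at Q: δ_{QQ} = L³/(3EI) = 876/EI.
The prop prevents deflection at Q: R_Q = δ_0/δ_{QQ} = 201028/876 = 229.5 kN.

R_Q = 229.5 kN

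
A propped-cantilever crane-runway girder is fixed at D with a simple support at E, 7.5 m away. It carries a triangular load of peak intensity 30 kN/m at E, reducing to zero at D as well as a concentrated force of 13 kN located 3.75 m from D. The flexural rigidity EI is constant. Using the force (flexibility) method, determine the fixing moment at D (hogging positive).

Take the reaction at E as the redundant and release it; the primary structure is a cantilever fixed at D.
Downward deflection at the released point E due to the loads:
  triangular load, peak 30 at the free end: 11w₀L⁴/(120EI) = 8701/EI
  point load 13 at a = 3.75: Pa²(3L − a)/(6EI) = 571.3/EI
  δ_0 = 9272/EI
Tip deflection under a unit load at E: L³/(3EI) = 140.6/EI.
Compatibility at E: δ_0 − R_E·δ_{EE} = 0, so R_E = 9272/140.6 = 65.94 kN.
Moment equilibrium about D: M_D = Σ(load moments about D) − R_E·L = 611.2 − 65.94×7.5 = 116.7 kN·m.

M_D = 116.7 kN·m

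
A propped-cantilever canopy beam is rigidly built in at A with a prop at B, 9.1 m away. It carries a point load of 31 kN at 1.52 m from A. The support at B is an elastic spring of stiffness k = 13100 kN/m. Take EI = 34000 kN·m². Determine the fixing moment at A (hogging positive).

Choose R_B as the redundant. The primary structure is the cantilever fixed at A.
Downward deflection at the released point B due to the loads:
  point load 31 at a = 1.52: Pa²(3L − a)/(6EI) = 307.7/EI
Tip deflection under a unit load at B: L³/(3EI) = 251.2/EI.
With EI = 34000 kN·m²: δ_0 = 0.009051 m and δ_{BB} = 0.007388 m/kN.
Compatibility — the spring shortens by R_B/k under the reaction it provides: δ_0 − R_B·δ_{BB} = R_B/k. With 1/k = 0.000076 m/kN, R_B = δ_0 / (δ_{BB} + 1/k) = 0.009051 / (0.007388 + 0.000076) = 1.213 kN.
Moment equilibrium about A: M_A = Σ(load moments about A) − R_B·L = 47.12 − 1.213×9.1 = 36.09 kN·m.

M_A = 36.09 kN·m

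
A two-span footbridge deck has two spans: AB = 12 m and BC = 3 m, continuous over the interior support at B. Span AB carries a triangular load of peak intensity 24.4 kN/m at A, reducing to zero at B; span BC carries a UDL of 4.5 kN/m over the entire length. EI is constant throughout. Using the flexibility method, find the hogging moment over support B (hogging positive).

Take M_B as the redundant. Released structure: two simple spans AB and BC with a hinge at B.
Rotations at B on the released spans (each span's end-slope, ×1/EI):
  span AB: triangular load, peak 24.4: 7w₀L³/(360EI) = 819.8/EI
  span BC: UDL 4.5: wL³/(24EI) = 5.062/EI
  relative rotation θ_0 = (819.8 + 5.062)/EI = 824.9/EI
A unit hogging moment at B produces rotation L₁/(3EI) + L₂/(3EI) = 5/EI.
Compatibility: M_B·(L₁+L₂)/(3EI) = θ_0, giving M_B = 165 kN·m (hogging).

M_B = 165 kN·m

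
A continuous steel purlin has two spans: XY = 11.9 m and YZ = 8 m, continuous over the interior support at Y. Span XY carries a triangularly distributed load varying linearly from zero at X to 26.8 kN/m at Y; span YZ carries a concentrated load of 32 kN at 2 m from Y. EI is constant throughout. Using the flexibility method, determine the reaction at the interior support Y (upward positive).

Release continuity at Y by inserting a hinge; the redundant is the internal moment M_Y. The primary structure is two simply-supported spans XY and YZ.
Rotations at Y on the released spans (each span's end-slope, ×1/EI):
  span XY: triangular load, peak 26.8: w₀L³/(45EI) = 1004/EI
  span YZ: point load 32 at a = 2: Pab(L + b)/(6LEI) = 112/EI
  relative rotation θ_0 = (1004 + 112)/EI = 1116/EI
A unit hogging moment at Y produces rotation L₁/(3EI) + L₂/(3EI) = 6.633/EI.
Slope continuity at Y: θ_0 = M_Y·6.633/EI, so M_Y = 1116/6.633 = 168.2 kN·m (hogging).
Span XY, ΣM about X with M_Y applied at Y: R_Y^{XY}·11.9 = 1265 + 168.2, so R_Y^{XY} = 120.4 kN and R_X = 159.5 − 120.4 = 39.02 kN.
Span YZ, ΣM about Z: R_Y^{YZ}·8 = 192 + 168.2, so R_Y^{YZ} = 45.02 kN and R_Z = 32 − 45.02 = -13.02 kN.
R_Y = 120.4 + 45.02 = 165.5 kN.

R_Y = 165.5 kN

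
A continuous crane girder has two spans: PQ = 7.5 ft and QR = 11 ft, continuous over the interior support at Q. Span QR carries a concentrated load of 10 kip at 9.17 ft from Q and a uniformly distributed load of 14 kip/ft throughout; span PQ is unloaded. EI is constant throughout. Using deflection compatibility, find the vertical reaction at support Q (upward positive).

Release continuity at Q by inserting a hinge; the redundant is the internal moment M_Q. The primary structure is two simply-supported spans PQ and QR.
Discontinuity in slope at Q on the released structure — sum the simple-span end rotations:
  span QR: point load 10 at a = 9.17: Pab(L + b)/(6LEI) = 32.62/EI
  span QR: UDL 14: wL³/(24EI) = 776.4/EI
  relative rotation θ_0 = (0 + 809)/EI = 809/EI
A unit hogging moment at Q produces rotation L₁/(3EI) + L₂/(3EI) = 6.167/EI.
Compatibility: M_Q·(L₁+L₂)/(3EI) = θ_0, giving M_Q = 131.2 kip·ft (hogging).
Span PQ, ΣM about P with M_Q applied at Q: R_Q^{PQ}·7.5 = 0 + 131.2, so R_Q^{PQ} = 17.49 kip and R_P = 0 − 17.49 = -17.49 kip.
Span QR, ΣM about R: R_Q^{QR}·11 = 865.3 + 131.2, so R_Q^{QR} = 90.59 kip and R_R = 164 − 90.59 = 73.41 kip.
R_Q = 17.49 + 90.59 = 108.1 kip.

R_Q = 108.1 kip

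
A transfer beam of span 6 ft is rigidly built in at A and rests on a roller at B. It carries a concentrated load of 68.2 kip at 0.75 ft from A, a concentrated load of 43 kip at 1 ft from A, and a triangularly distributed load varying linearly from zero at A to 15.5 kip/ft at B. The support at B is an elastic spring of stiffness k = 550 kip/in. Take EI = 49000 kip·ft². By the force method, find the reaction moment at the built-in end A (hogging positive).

Choose R_B as the redundant. The primary structure is the cantilever fixed at A.
Free-end deflection of the primary structure under the applied loading (downward +):
  point load 68.2 at a = 0.75: Pa²(3L − a)/(6EI) = 110.3/EI
  point load 43 at a = 1: Pa²(3L − a)/(6EI) = 121.8/EI
  triangular load, peak 15.5 at the free end: 11w₀L⁴/(120EI) = 1841/EI
  δ_0 = 2074/EI
Tip deflection under a unit load at B: L³/(3EI) = 72/EI.
With EI = 49000 kip·ft²: δ_0 = 0.042317 ft and δ_{BB} = 0.001469 ft/kip.
Compatibility — the spring shortens by R_B/k under the reaction it provides: δ_0 − R_B·δ_{BB} = R_B/k. With 1/k = 1/(550×12) ft/kip = 0.000152 ft/kip, R_B = δ_0 / (δ_{BB} + 1/k) = 0.042317 / (0.001469 + 0.000152) = 26.11 kip.
Moment equilibrium about A: M_A = Σ(load moments about A) − R_B·L = 280.1 − 26.11×6 = 123.5 kip·ft.

M_A = 123.5 kip·ft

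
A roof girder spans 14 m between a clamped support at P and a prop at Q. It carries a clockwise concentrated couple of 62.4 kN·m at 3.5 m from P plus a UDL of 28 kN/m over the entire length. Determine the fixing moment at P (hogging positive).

Take the reaction at Q as the redundant and release it; the primary structure is a cantilever fixed at P.
Primary-structure tip deflection at Q by superposition:
  clockwise couple 62.4 at a = 3.5: M₀a(2L − a)/(2EI) = 2675/EI
  UDL 28: wL⁴/(8EI) = 134456/EI
  δ_0 = 137131/EI
Flexibility coefficient — unit upward force at Q: δ_{QQ} = L³/(3EI) = 914.7/EI.
The prop prevents deflection at Q: R_Q = δ_0/δ_{QQ} = 137131/914.7 = 149.9 kN.
Moment equilibrium about P: M_P = Σ(load moments about P) − R_Q·L = 2806 − 149.9×14 = 707.5 kN·m.

M_P = 707.5 kN·m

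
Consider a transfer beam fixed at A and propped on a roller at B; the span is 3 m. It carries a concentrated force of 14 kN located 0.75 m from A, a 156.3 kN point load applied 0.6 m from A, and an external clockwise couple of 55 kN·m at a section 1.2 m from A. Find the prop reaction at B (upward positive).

Take the reaction at B as the redundant and release it; the primary structure is a cantilever fixed at A.
Primary-structure tip deflection at B by superposition:
  point load 14 at a = 0.75: Pa²(3L − a)/(6EI) = 10.83/EI
  point load 156.3 at a = 0.6: Pa²(3L − a)/(6EI) = 78.78/EI
  clockwise couple 55 at a = 1.2: M₀a(2L − a)/(2EI) = 158.4/EI
  δ_0 = 248/EI
Tip deflection under a unit load at B: L³/(3EI) = 9/EI.
The prop prevents deflection at B: R_B = δ_0/δ_{BB} = 248/9 = 27.56 kN.

R_B = 27.56 kN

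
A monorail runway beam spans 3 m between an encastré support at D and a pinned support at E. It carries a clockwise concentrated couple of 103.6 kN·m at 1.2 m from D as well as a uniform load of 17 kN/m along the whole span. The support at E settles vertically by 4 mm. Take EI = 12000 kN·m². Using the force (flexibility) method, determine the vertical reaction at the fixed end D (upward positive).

R_D = 4.056 kN

Choose R_E as the redundant. The primary structure is the cantilever fixed at D.
Free-end deflection of the primary structure under the applied loading (downward +):
  clockwise couple 103.6 at a = 1.2: M₀a(2L − a)/(2EI) = 298.4/EI
  UDL 17: wL⁴/(8EI) = 172.1/EI
  δ_0 = 470.5/EI
Tip deflection under a unit load at E: L³/(3EI) = 9/EI.
With EI = 12000 kN·m²: δ_0 = 0.039208 m and δ_{EE} = 0.00075 m/kN.
Compatibility — the beam at E must follow the support down by 0.004 m: δ_0 − R_E·δ_{EE} = 0.004, so R_E = (0.039208 − 0.004)/0.00075 = 46.94 kN.
Vertical equilibrium: R_D = ΣP − R_E = 51 − 46.94 = 4.056 kN.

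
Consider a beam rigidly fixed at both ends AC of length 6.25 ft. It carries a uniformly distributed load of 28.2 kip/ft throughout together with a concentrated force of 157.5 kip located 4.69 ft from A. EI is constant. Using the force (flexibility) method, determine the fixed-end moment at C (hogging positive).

Take the two fixed-end moments M_A, M_C as redundants; the released structure is the simple span AC.
End rotations of the released simple span under the applied load (×1/EI):
  at A: UDL 28.2: wL³/(24EI) = 286.9/EI
  at C: UDL 28.2: wL³/(24EI) = 286.9/EI
  at A: point load 157.5 at a = 4.69: Pab(L + b)/(6LEI) = 240/EI
  at C: point load 157.5 at a = 4.69: Pab(L + a)/(6LEI) = 336.2/EI
  θ_A0 = 526.9/EI,  θ_C0 = 623/EI
Flexibility coefficients: a unit moment at one end gives L/(3EI) there and L/(6EI) at the far end, so f₁₁ = f₂₂ = 2.083/EI and f₁₂ = f₂₁ = 1.042/EI.
Compatibility — zero rotation at each built-in end:
  2.083 M_A + 1.042 M_C = 526.9
  1.042 M_A + 2.083 M_C = 623
Solving the pair gives M_A = 137.8 kip·ft and M_C = 230.2 kip·ft (hogging).

M_C = 230.2 kip·ft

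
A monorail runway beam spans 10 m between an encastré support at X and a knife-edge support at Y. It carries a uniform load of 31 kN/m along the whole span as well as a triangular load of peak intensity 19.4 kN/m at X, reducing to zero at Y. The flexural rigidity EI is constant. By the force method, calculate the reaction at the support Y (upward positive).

R_Y = 135.7 kN

Choose R_Y as the redundant. The primary structure is the cantilever fixed at X.
Primary-structure tip deflection at Y by superposition:
  UDL 31: wL⁴/(8EI) = 38750/EI
  triangular load, peak 19.4 at the fixed end: w₀L⁴/(30EI) = 6467/EI
  δ_0 = 45217/EI
Tip deflection under a unit load at Y: L³/(3EI) = 333.3/EI.
The prop prevents deflection at Y: R_Y = δ_0/δ_{YY} = 45217/333.3 = 135.7 kN.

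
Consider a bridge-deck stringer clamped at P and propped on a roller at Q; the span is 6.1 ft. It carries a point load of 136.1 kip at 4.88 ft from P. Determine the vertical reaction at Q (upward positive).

R_Q = 95.81 kip

Take the reaction at Q as the redundant and release it; the primary structure is a cantilever fixed at P.
Deflection at Q on the released cantilever, summing each load's contribution:
  point load 136.1 at a = 4.88: Pa²(3L − a)/(6EI) = 7249/EI
Tip deflection under a unit load at Q: L³/(3EI) = 75.66/EI.
The prop prevents deflection at Q: R_Q = δ_0/δ_{QQ} = 7249/75.66 = 95.81 kip.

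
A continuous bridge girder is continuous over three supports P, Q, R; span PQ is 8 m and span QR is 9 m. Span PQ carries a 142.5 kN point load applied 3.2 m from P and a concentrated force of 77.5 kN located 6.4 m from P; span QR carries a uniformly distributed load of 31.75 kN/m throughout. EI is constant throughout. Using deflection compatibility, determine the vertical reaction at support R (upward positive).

Take M_Q as the redundant. Released structure: two simple spans PQ and QR with a hinge at Q.
Rotations at Q on the released spans (each span's end-slope, ×1/EI):
  span PQ: point load 142.5 at a = 3.2: Pab(L + a)/(6LEI) = 510.7/EI
  span PQ: point load 77.5 at a = 6.4: Pab(L + a)/(6LEI) = 238.1/EI
  span QR: UDL 31.75: wL³/(24EI) = 964.4/EI
  relative rotation θ_0 = (748.8 + 964.4)/EI = 1713/EI
A unit hogging moment at Q produces rotation L₁/(3EI) + L₂/(3EI) = 5.667/EI.
Slope continuity at Q: θ_0 = M_Q·5.667/EI, so M_Q = 1713/5.667 = 302.3 kN·m (hogging).
Span QR, ΣM about R: R_Q^{QR}·9 = 1286 + 302.3, so R_Q^{QR} = 176.5 kN and R_R = 285.8 − 176.5 = 109.3 kN.

R_R = 109.3 kN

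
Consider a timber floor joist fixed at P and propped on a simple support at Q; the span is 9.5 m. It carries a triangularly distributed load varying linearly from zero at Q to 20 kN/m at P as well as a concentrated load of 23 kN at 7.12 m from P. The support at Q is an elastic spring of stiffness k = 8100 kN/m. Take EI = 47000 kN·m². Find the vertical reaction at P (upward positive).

Remove the prop at Q; the released (primary) structure is a cantilever built in at P.
Free-end deflection of the primary structure under the applied loading (downward +):
  triangular load, peak 20 at the fixed end: w₀L⁴/(30EI) = 5430/EI
  point load 23 at a = 7.12: Pa²(3L − a)/(6EI) = 4155/EI
  δ_0 = 9585/EI
Tip deflection under a unit load at Q: L³/(3EI) = 285.8/EI.
With EI = 47000 kN·m²: δ_0 = 0.20393 m and δ_{QQ} = 0.006081 m/kN.
Compatibility — the spring shortens by R_Q/k under the reaction it provides: δ_0 − R_Q·δ_{QQ} = R_Q/k. With 1/k = 0.000123 m/kN, R_Q = δ_0 / (δ_{QQ} + 1/k) = 0.20393 / (0.006081 + 0.000123) = 32.87 kN.
Vertical equilibrium: R_P = ΣP − R_Q = 118 − 32.87 = 85.13 kN.

R_P = 85.13 kN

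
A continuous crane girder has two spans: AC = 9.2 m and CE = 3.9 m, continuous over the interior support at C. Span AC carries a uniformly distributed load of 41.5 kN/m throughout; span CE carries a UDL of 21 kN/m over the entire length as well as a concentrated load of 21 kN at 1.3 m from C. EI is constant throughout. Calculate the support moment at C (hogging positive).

Insert a hinge at C; M_C is the redundant, and each span becomes simply supported.
Discontinuity in slope at C on the released structure — sum the simple-span end rotations:
  span AC: UDL 41.5: wL³/(24EI) = 1346/EI
  span CE: UDL 21: wL³/(24EI) = 51.9/EI
  span CE: point load 21 at a = 1.3: Pab(L + b)/(6LEI) = 19.72/EI
  relative rotation θ_0 = (1346 + 71.62)/EI = 1418/EI
A unit hogging moment at C produces rotation L₁/(3EI) + L₂/(3EI) = 4.367/EI.
Compatibility: M_C·(L₁+L₂)/(3EI) = θ_0, giving M_C = 324.8 kN·m (hogging).

M_C = 324.8 kN·m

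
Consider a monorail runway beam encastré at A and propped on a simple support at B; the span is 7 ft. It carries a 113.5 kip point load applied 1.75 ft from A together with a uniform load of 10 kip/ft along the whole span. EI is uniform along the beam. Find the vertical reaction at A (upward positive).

R_A = 147.5 kip

Release the roller at B. Primary structure: cantilever fixed at A.
Primary-structure tip deflection at B by superposition:
  point load 113.5 at a = 1.75: Pa²(3L − a)/(6EI) = 1115/EI
  UDL 10: wL⁴/(8EI) = 3001/EI
  δ_0 = 4116/EI
Flexibility coefficient — unit upward force at B: δ_{BB} = L³/(3EI) = 114.3/EI.
The prop prevents deflection at B: R_B = δ_0/δ_{BB} = 4116/114.3 = 36 kip.
Vertical equilibrium: R_A = ΣP − R_B = 183.5 − 36 = 147.5 kip.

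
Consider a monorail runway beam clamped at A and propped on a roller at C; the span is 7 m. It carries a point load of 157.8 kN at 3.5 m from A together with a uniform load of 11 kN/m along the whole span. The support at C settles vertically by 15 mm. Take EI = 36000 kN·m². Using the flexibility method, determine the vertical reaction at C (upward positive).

Choose R_C as the redundant. The primary structure is the cantilever fixed at A.
Primary-structure tip deflection at C by superposition:
  point load 157.8 at a = 3.5: Pa²(3L − a)/(6EI) = 5638/EI
  UDL 11: wL⁴/(8EI) = 3301/EI
  δ_0 = 8939/EI
Tip deflection under a unit load at C: L³/(3EI) = 114.3/EI.
With EI = 36000 kN·m²: δ_0 = 0.24832 m and δ_{CC} = 0.003176 m/kN.
Compatibility — the beam at C must follow the support down by 0.015 m: δ_0 − R_C·δ_{CC} = 0.015, so R_C = (0.24832 − 0.015)/0.003176 = 73.46 kN.

R_C = 73.46 kN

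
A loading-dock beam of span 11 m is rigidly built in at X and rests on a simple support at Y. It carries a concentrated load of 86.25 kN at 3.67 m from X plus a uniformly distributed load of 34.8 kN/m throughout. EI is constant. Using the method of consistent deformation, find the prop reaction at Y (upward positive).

Release the roller at Y. Primary structure: cantilever fixed at X.
Deflection at Y on the released cantilever, summing each load's contribution:
  point load 86.25 at a = 3.67: Pa²(3L − a)/(6EI) = 5679/EI
  UDL 34.8: wL⁴/(8EI) = 63688/EI
  δ_0 = 69367/EI
Tip deflection under a unit load at Y: L³/(3EI) = 443.7/EI.
Compatibility at Y: δ_0 − R_Y·δ_{YY} = 0, so R_Y = 69367/443.7 = 156.3 kN.

R_Y = 156.3 kN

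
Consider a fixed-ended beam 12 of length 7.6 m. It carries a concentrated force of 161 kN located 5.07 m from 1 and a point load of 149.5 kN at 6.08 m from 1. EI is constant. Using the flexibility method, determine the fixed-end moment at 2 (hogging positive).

M_2 = 326.7 kN·m

Take the two fixed-end moments M_1, M_2 as redundants; the released structure is the simple span 12.
On the primary (simply-supported) span, the end slopes from the loading are:
  at 1: point load 161 at a = 5.07: Pab(L + b)/(6LEI) = 458.8/EI
  at 2: point load 161 at a = 5.07: Pab(L + a)/(6LEI) = 573.8/EI
  at 1: point load 149.5 at a = 6.08: Pab(L + b)/(6LEI) = 276.3/EI
  at 2: point load 149.5 at a = 6.08: Pab(L + a)/(6LEI) = 414.5/EI
  θ_10 = 735.1/EI,  θ_20 = 988.3/EI
Flexibility coefficients: a unit moment at one end gives L/(3EI) there and L/(6EI) at the far end, so f₁₁ = f₂₂ = 2.533/EI and f₁₂ = f₂₁ = 1.267/EI.
Compatibility — zero rotation at each built-in end:
  2.533 M_1 + 1.267 M_2 = 735.1
  1.267 M_1 + 2.533 M_2 = 988.3
Solving the pair gives M_1 = 126.8 kN·m and M_2 = 326.7 kN·m (hogging).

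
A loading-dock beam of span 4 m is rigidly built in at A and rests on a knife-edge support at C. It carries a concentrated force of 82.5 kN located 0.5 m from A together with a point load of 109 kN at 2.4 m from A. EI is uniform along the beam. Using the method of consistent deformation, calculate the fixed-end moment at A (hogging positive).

Release the roller at C. Primary structure: cantilever fixed at A.
Downward deflection at the released point C due to the loads:
  point load 82.5 at a = 0.5: Pa²(3L − a)/(6EI) = 39.53/EI
  point load 109 at a = 2.4: Pa²(3L − a)/(6EI) = 1005/EI
  δ_0 = 1044/EI
Tip deflection under a unit load at C: L³/(3EI) = 21.33/EI.
Compatibility at C: δ_0 − R_C·δ_{CC} = 0, so R_C = 1044/21.33 = 48.94 kN.
Moment equilibrium about A: M_A = Σ(load moments about A) − R_C·L = 302.9 − 48.94×4 = 107.1 kN·m.

M_A = 107.1 kN·m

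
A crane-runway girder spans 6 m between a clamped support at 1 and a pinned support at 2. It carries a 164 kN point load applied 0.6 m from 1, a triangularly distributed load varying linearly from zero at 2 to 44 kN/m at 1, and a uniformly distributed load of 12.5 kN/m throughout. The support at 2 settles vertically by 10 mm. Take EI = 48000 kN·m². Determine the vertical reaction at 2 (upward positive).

R_2 = 50.24 kN

Release the roller at 2. Primary structure: cantilever fixed at 1.
Deflection at 2 on the released cantilever, summing each load's contribution:
  point load 164 at a = 0.6: Pa²(3L − a)/(6EI) = 171.2/EI
  triangular load, peak 44 at the fixed end: w₀L⁴/(30EI) = 1901/EI
  UDL 12.5: wL⁴/(8EI) = 2025/EI
  δ_0 = 4097/EI
Flexibility coefficient — unit upward force at 2: δ_{22} = L³/(3EI) = 72/EI.
With EI = 48000 kN·m²: δ_0 = 0.085354 m and δ_{22} = 0.0015 m/kN.
Compatibility — the beam at 2 must follow the support down by 0.01 m: δ_0 − R_2·δ_{22} = 0.01, so R_2 = (0.085354 − 0.01)/0.0015 = 50.24 kN.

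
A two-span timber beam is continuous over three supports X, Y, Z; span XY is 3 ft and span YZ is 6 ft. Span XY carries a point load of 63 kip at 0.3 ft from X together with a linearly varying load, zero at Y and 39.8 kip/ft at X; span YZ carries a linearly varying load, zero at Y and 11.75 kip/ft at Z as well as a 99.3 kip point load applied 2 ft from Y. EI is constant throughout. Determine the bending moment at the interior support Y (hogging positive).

M_Y = 100.1 kip·ft

Release continuity at Y by inserting a hinge; the redundant is the internal moment M_Y. The primary structure is two simply-supported spans XY and YZ.
End slopes at the hinge Y, treating each span as simply supported:
  span XY: point load 63 at a = 0.3: Pab(L + a)/(6LEI) = 9.355/EI
  span XY: triangular load, peak 39.8: 7w₀L³/(360EI) = 20.89/EI
  span YZ: triangular load, peak 11.75: 7w₀L³/(360EI) = 49.35/EI
  span YZ: point load 99.3 at a = 2: Pab(L + b)/(6LEI) = 220.7/EI
  relative rotation θ_0 = (30.25 + 270)/EI = 300.3/EI
A unit hogging moment at Y produces rotation L₁/(3EI) + L₂/(3EI) = 3/EI.
Compatibility: M_Y·(L₁+L₂)/(3EI) = θ_0, giving M_Y = 100.1 kip·ft (hogging).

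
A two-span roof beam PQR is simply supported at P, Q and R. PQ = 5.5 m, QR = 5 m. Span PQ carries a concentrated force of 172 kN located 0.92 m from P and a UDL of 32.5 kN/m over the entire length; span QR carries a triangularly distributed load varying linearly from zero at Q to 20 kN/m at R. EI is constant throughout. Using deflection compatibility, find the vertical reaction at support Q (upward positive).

Insert a hinge at Q; M_Q is the redundant, and each span becomes simply supported.
Rotations at Q on the released spans (each span's end-slope, ×1/EI):
  span PQ: point load 172 at a = 0.92: Pab(L + a)/(6LEI) = 141/EI
  span PQ: UDL 32.5: wL³/(24EI) = 225.3/EI
  span QR: triangular load, peak 20: 7w₀L³/(360EI) = 48.61/EI
  relative rotation θ_0 = (366.3 + 48.61)/EI = 414.9/EI
A unit hogging moment at Q produces rotation L₁/(3EI) + L₂/(3EI) = 3.5/EI.
Compatibility: M_Q·(L₁+L₂)/(3EI) = θ_0, giving M_Q = 118.5 kN·m (hogging).
Span PQ, ΣM about P with M_Q applied at Q: R_Q^{PQ}·5.5 = 649.8 + 118.5, so R_Q^{PQ} = 139.7 kN and R_P = 350.8 − 139.7 = 211.1 kN.
Span QR, ΣM about R: R_Q^{QR}·5 = 83.33 + 118.5, so R_Q^{QR} = 40.38 kN and R_R = 50 − 40.38 = 9.624 kN.
R_Q = 139.7 + 40.38 = 180.1 kN.

R_Q = 180.1 kN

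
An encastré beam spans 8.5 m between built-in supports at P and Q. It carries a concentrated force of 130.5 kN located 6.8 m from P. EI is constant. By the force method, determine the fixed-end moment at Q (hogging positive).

Take the two fixed-end moments M_P, M_Q as redundants; the released structure is the simple span PQ.
Simple-span end rotations at P and Q under the given loads:
  at P: point load 130.5 at a = 6.8: Pab(L + b)/(6LEI) = 301.7/EI
  at Q: point load 130.5 at a = 6.8: Pab(L + a)/(6LEI) = 452.6/EI
  θ_P0 = 301.7/EI,  θ_Q0 = 452.6/EI
Flexibility coefficients: a unit moment at one end gives L/(3EI) there and L/(6EI) at the far end, so f₁₁ = f₂₂ = 2.833/EI and f₁₂ = f₂₁ = 1.417/EI.
Compatibility — zero rotation at each built-in end:
  2.833 M_P + 1.417 M_Q = 301.7
  1.417 M_P + 2.833 M_Q = 452.6
Solving the pair gives M_P = 35.5 kN·m and M_Q = 142 kN·m (hogging).

M_Q = 142 kN·m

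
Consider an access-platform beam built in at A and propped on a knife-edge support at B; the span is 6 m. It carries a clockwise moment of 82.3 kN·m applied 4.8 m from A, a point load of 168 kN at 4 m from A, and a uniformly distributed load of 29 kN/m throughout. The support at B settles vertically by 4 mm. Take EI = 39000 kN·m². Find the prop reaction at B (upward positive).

Remove the prop at B; the released (primary) structure is a cantilever built in at A.
Free-end deflection of the primary structure under the applied loading (downward +):
  clockwise couple 82.3 at a = 4.8: M₀a(2L − a)/(2EI) = 1422/EI
  point load 168 at a = 4: Pa²(3L − a)/(6EI) = 6272/EI
  UDL 29: wL⁴/(8EI) = 4698/EI
  δ_0 = 12392/EI
Tip deflection under a unit load at B: L³/(3EI) = 72/EI.
With EI = 39000 kN·m²: δ_0 = 0.31775 m and δ_{BB} = 0.001846 m/kN.
Compatibility — the beam at B must follow the support down by 0.004 m: δ_0 − R_B·δ_{BB} = 0.004, so R_B = (0.31775 − 0.004)/0.001846 = 169.9 kN.

R_B = 169.9 kN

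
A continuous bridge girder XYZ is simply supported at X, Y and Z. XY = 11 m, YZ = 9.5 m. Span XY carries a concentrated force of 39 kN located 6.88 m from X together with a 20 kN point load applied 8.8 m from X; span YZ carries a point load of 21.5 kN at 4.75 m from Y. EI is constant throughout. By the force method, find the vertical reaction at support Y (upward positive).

Release continuity at Y by inserting a hinge; the redundant is the internal moment M_Y. The primary structure is two simply-supported spans XY and YZ.
Discontinuity in slope at Y on the released structure — sum the simple-span end rotations:
  span XY: point load 39 at a = 6.88: Pab(L + a)/(6LEI) = 299.5/EI
  span XY: point load 20 at a = 8.8: Pab(L + a)/(6LEI) = 116.2/EI
  span YZ: point load 21.5 at a = 4.75: Pab(L + b)/(6LEI) = 121.3/EI
  relative rotation θ_0 = (415.6 + 121.3)/EI = 536.9/EI
A unit hogging moment at Y produces rotation L₁/(3EI) + L₂/(3EI) = 6.833/EI.
Slope continuity at Y: θ_0 = M_Y·6.833/EI, so M_Y = 536.9/6.833 = 78.57 kN·m (hogging).
Span XY, ΣM about X with M_Y applied at Y: R_Y^{XY}·11 = 444.3 + 78.57, so R_Y^{XY} = 47.54 kN and R_X = 59 − 47.54 = 11.46 kN.
Span YZ, ΣM about Z: R_Y^{YZ}·9.5 = 102.1 + 78.57, so R_Y^{YZ} = 19.02 kN and R_Z = 21.5 − 19.02 = 2.479 kN.
R_Y = 47.54 + 19.02 = 66.56 kN.

R_Y = 66.56 kN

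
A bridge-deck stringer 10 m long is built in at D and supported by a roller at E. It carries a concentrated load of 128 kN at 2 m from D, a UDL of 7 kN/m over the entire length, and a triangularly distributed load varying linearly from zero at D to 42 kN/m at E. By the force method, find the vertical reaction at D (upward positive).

R_D = 259.1 kN

Remove the prop at E; the released (primary) structure is a cantilever built in at D.
Primary-structure tip deflection at E by superposition:
  point load 128 at a = 2: Pa²(3L − a)/(6EI) = 2389/EI
  UDL 7: wL⁴/(8EI) = 8750/EI
  triangular load, peak 42 at the free end: 11w₀L⁴/(120EI) = 38500/EI
  δ_0 = 49639/EI
Tip deflection under a unit load at E: L³/(3EI) = 333.3/EI.
Compatibility at E: δ_0 − R_E·δ_{EE} = 0, so R_E = 49639/333.3 = 148.9 kN.
Vertical equilibrium: R_D = ΣP − R_E = 408 − 148.9 = 259.1 kN.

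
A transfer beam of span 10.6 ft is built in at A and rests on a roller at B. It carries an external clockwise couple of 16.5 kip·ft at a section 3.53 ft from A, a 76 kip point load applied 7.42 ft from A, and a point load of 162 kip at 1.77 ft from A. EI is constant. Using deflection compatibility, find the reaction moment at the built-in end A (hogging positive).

M_A = 331.6 kip·ft

Choose R_B as the redundant. The primary structure is the cantilever fixed at A.
Deflection at B on the released cantilever, summing each load's contribution:
  clockwise couple 16.5 at a = 3.53: M₀a(2L − a)/(2EI) = 514.6/EI
  point load 76 at a = 7.42: Pa²(3L − a)/(6EI) = 17002/EI
  point load 162 at a = 1.77: Pa²(3L − a)/(6EI) = 2540/EI
  δ_0 = 20057/EI
Flexibility coefficient — unit upward force at B: δ_{BB} = L³/(3EI) = 397/EI.
The prop prevents deflection at B: R_B = δ_0/δ_{BB} = 20057/397 = 50.52 kip.
Moment equilibrium about A: M_A = Σ(load moments about A) − R_B·L = 867.2 − 50.52×10.6 = 331.6 kip·ft.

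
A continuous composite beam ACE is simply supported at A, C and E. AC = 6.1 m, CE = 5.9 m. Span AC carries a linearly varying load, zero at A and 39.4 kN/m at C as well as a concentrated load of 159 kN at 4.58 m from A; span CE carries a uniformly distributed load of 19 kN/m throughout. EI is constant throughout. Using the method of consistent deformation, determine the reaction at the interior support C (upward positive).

R_C = 312.6 kN

Insert a hinge at C; M_C is the redundant, and each span becomes simply supported.
End slopes at the hinge C, treating each span as simply supported:
  span AC: triangular load, peak 39.4: w₀L³/(45EI) = 198.7/EI
  span AC: point load 159 at a = 4.58: Pab(L + a)/(6LEI) = 323/EI
  span CE: UDL 19: wL³/(24EI) = 162.6/EI
  relative rotation θ_0 = (521.7 + 162.6)/EI = 684.3/EI
A unit hogging moment at C produces rotation L₁/(3EI) + L₂/(3EI) = 4/EI.
Compatibility: M_C·(L₁+L₂)/(3EI) = θ_0, giving M_C = 171.1 kN·m (hogging).
Span AC, ΣM about A with M_C applied at C: R_C^{AC}·6.1 = 1217 + 171.1, so R_C^{AC} = 227.5 kN and R_A = 279.2 − 227.5 = 51.63 kN.
Span CE, ΣM about E: R_C^{CE}·5.9 = 330.7 + 171.1, so R_C^{CE} = 85.05 kN and R_E = 112.1 − 85.05 = 27.05 kN.
R_C = 227.5 + 85.05 = 312.6 kN.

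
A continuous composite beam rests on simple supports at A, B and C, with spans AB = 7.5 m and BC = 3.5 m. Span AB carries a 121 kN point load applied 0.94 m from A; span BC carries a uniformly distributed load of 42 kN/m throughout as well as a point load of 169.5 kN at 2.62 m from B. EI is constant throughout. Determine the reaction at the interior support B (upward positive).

R_B = 165.2 kN

Take M_B as the redundant. Released structure: two simple spans AB and BC with a hinge at B.
Rotations at B on the released spans (each span's end-slope, ×1/EI):
  span AB: point load 121 at a = 0.94: Pab(L + a)/(6LEI) = 139.9/EI
  span BC: UDL 42: wL³/(24EI) = 75.03/EI
  span BC: point load 169.5 at a = 2.62: Pab(L + b)/(6LEI) = 81.51/EI
  relative rotation θ_0 = (139.9 + 156.5)/EI = 296.5/EI
A unit hogging moment at B produces rotation L₁/(3EI) + L₂/(3EI) = 3.667/EI.
Compatibility: M_B·(L₁+L₂)/(3EI) = θ_0, giving M_B = 80.86 kN·m (hogging).
Span AB, ΣM about A with M_B applied at B: R_B^{AB}·7.5 = 113.7 + 80.86, so R_B^{AB} = 25.95 kN and R_A = 121 − 25.95 = 95.05 kN.
Span BC, ΣM about C: R_B^{BC}·3.5 = 406.4 + 80.86, so R_B^{BC} = 139.2 kN and R_C = 316.5 − 139.2 = 177.3 kN.
R_B = 25.95 + 139.2 = 165.2 kN.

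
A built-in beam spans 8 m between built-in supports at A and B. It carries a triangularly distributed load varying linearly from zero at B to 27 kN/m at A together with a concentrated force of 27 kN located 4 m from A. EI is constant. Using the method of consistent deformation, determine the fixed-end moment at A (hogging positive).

Release both end moments; the primary structure is a simply-supported span AB with redundants M_A and M_B.
Simple-span end rotations at A and B under the given loads:
  at A: triangular load, peak 27: w₀L³/(45EI) = 307.2/EI
  at B: triangular load, peak 27: 7w₀L³/(360EI) = 268.8/EI
  at A: point load 27 at a = 4: Pab(L + b)/(6LEI) = 108/EI
  at B: point load 27 at a = 4: Pab(L + a)/(6LEI) = 108/EI
  θ_A0 = 415.2/EI,  θ_B0 = 376.8/EI
Flexibility coefficients: a unit moment at one end gives L/(3EI) there and L/(6EI) at the far end, so f₁₁ = f₂₂ = 2.667/EI and f₁₂ = f₂₁ = 1.333/EI.
Compatibility — zero rotation at each built-in end:
  2.667 M_A + 1.333 M_B = 415.2
  1.333 M_A + 2.667 M_B = 376.8
Solving the pair gives M_A = 113.4 kN·m and M_B = 84.6 kN·m (hogging).

M_A = 113.4 kN·m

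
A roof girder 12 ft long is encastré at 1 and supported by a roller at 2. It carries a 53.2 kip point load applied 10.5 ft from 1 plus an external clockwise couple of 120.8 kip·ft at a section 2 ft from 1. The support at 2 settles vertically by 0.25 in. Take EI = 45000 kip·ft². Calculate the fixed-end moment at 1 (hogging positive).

Take the reaction at 2 as the redundant and release it; the primary structure is a cantilever fixed at 1.
Deflection at 2 on the released cantilever, summing each load's contribution:
  point load 53.2 at a = 10.5: Pa²(3L − a)/(6EI) = 24928/EI
  clockwise couple 120.8 at a = 2: M₀a(2L − a)/(2EI) = 2658/EI
  δ_0 = 27585/EI
Tip deflection under a unit load at 2: L³/(3EI) = 576/EI.
With EI = 45000 kip·ft²: δ_0 = 0.613 ft and δ_{22} = 0.0128 ft/kip.
Compatibility — the beam at 2 must follow the support down by 0.02083 ft: δ_0 − R_2·δ_{22} = 0.02083, so R_2 = (0.613 − 0.02083)/0.0128 = 46.26 kip.
Moment equilibrium about 1: M_1 = Σ(load moments about 1) − R_2·L = 679.4 − 46.26×12 = 124.2 kip·ft.

M_1 = 124.2 kip·ft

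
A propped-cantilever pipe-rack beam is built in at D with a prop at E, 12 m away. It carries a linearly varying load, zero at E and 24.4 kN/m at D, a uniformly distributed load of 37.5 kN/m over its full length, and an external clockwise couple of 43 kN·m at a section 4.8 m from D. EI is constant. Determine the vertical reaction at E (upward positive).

Take the reaction at E as the redundant and release it; the primary structure is a cantilever fixed at D.
Deflection at E on the released cantilever, summing each load's contribution:
  triangular load, peak 24.4 at the fixed end: w₀L⁴/(30EI) = 16865/EI
  UDL 37.5: wL⁴/(8EI) = 97200/EI
  clockwise couple 43 at a = 4.8: M₀a(2L − a)/(2EI) = 1981/EI
  δ_0 = 116047/EI
Flexibility coefficient — unit upward force at E: δ_{EE} = L³/(3EI) = 576/EI.
Compatibility at E: δ_0 − R_E·δ_{EE} = 0, so R_E = 116047/576 = 201.5 kN.

R_E = 201.5 kN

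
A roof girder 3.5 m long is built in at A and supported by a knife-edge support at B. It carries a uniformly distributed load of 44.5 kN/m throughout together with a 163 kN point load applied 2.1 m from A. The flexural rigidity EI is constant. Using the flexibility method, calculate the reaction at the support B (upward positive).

Remove the prop at B; the released (primary) structure is a cantilever built in at A.
Downward deflection at the released point B due to the loads:
  UDL 44.5: wL⁴/(8EI) = 834.7/EI
  point load 163 at a = 2.1: Pa²(3L − a)/(6EI) = 1006/EI
  δ_0 = 1841/EI
Tip deflection under a unit load at B: L³/(3EI) = 14.29/EI.
The prop prevents deflection at B: R_B = δ_0/δ_{BB} = 1841/14.29 = 128.8 kN.

R_B = 128.8 kN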